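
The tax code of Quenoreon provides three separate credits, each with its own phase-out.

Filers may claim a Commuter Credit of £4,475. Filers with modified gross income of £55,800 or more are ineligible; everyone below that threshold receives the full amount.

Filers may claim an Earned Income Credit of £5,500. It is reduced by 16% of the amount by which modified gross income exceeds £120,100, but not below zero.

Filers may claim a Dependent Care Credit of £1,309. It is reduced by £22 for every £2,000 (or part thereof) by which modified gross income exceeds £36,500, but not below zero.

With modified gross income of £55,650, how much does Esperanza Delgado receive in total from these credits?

Commuter Credit: £55,650 is below the £55,800 cutoff, so the full £4,475 applies.
Earned Income Credit: £55,650 is at or below the £120,100 threshold, so the full £5,500 applies.
Dependent Care Credit: income exceeds £36,500 by £19,150, which is 10 full-or-partial £2,000 increments; reduction = 10 × £22 = £220, leaving £1,089.
Total: £4,475 + £5,500 + £1,089 = £11,064.

£11,064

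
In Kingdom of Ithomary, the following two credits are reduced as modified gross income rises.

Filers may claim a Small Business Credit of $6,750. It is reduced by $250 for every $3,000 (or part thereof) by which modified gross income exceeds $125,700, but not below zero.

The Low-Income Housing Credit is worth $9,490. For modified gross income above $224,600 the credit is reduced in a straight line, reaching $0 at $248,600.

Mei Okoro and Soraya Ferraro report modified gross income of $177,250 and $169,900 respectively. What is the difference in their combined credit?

$750

Mei ($177,250): Small Business Credit: income exceeds $125,700 by $51,550, which is 18 full-or-partial $3,000 increments; reduction = 18 × $250 = $4,500, leaving $2,250. Low-Income Housing Credit: $177,250 is at or below the $224,600 threshold, so the full $9,490 applies. total $2,250 + $9,490 = $11,740
Soraya ($169,900): Small Business Credit: income exceeds $125,700 by $44,200, which is 15 full-or-partial $3,000 increments; reduction = 15 × $250 = $3,750, leaving $3,000. Low-Income Housing Credit: $169,900 is at or below the $224,600 threshold, so the full $9,490 applies. total $3,000 + $9,490 = $12,490
Difference: |$11,740 − $12,490| = $750.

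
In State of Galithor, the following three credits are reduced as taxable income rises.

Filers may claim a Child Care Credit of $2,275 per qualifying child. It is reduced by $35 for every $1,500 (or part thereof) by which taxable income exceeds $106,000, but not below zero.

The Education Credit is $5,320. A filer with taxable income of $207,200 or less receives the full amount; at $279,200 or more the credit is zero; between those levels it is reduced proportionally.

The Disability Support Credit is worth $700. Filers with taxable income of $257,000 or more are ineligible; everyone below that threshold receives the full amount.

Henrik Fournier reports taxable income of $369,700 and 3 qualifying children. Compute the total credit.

$665

Child Care Credit: base = 3 × $2,275 = $6,825. income exceeds $106,000 by $263,700, which is 176 full-or-partial $1,500 increments; reduction = 176 × $35 = $6,160, leaving $665.
Education Credit: $369,700 is at or above $279,200, so the credit is $0.
Disability Support Credit: $369,700 meets or exceeds the $257,000 cutoff, so the credit is $0.
Total: $665 + $0 + $0 = $665.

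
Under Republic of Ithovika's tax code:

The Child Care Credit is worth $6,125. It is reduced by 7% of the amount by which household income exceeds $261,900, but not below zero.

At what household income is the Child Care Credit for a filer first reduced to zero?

$349,400

The credit falls by 7% of each dollar above $261,900, so it reaches zero when the excess is $6,125 / 7% = $87,500: income = $261,900 + $87,500 = $349,400.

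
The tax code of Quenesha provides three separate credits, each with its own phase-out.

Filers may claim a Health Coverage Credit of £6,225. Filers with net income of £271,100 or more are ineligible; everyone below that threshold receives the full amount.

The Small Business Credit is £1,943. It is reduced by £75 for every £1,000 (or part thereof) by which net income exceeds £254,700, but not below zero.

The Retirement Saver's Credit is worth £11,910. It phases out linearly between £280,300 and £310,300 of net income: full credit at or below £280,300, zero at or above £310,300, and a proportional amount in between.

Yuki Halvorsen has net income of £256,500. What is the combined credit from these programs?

Health Coverage Credit: £256,500 is below the £271,100 cutoff, so the full £6,225 applies.
Small Business Credit: income exceeds £254,700 by £1,800, which is 2 full-or-partial £1,000 increments; reduction = 2 × £75 = £150, leaving £1,793.
Retirement Saver's Credit: £256,500 is at or below the £280,300 threshold, so the full £11,910 applies.
Total: £6,225 + £1,793 + £11,910 = £19,928.

£19,928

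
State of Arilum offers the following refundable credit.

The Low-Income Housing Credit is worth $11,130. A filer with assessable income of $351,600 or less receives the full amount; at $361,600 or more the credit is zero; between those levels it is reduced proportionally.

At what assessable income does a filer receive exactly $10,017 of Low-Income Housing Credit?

$10,017 is 10,017/11,130 of the full $11,130, so 1,113/11,130 of the $10,000 range has been used: income = $351,600 + $10,000 × 1,113/11,130 = $352,600.

$352,600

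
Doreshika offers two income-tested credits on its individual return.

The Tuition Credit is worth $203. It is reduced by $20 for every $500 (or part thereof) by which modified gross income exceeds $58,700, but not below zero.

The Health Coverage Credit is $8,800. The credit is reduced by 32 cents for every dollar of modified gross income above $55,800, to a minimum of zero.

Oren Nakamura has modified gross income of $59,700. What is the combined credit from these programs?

Tuition Credit: income exceeds $58,700 by $1,000, which is 2 full-or-partial $500 increments; reduction = 2 × $20 = $40, leaving $163.
Health Coverage Credit: 32% of the $3,900 excess over $55,800 is $1,248; credit = $8,800 − $1,248 = $7,552.
Total: $163 + $7,552 = $7,715.

$7,715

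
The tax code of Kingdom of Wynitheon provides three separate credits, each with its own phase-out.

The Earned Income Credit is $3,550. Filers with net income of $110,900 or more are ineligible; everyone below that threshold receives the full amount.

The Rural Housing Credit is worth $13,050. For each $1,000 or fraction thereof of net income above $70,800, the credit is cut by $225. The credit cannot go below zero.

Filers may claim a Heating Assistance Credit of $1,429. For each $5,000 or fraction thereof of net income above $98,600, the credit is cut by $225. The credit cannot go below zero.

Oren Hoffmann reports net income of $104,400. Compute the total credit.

$9,929

Earned Income Credit: $104,400 is below the $110,900 cutoff, so the full $3,550 applies.
Rural Housing Credit: income exceeds $70,800 by $33,600, which is 34 full-or-partial $1,000 increments; reduction = 34 × $225 = $7,650, leaving $5,400.
Heating Assistance Credit: income exceeds $98,600 by $5,800, which is 2 full-or-partial $5,000 increments; reduction = 2 × $225 = $450, leaving $979.
Total: $3,550 + $5,400 + $979 = $9,929.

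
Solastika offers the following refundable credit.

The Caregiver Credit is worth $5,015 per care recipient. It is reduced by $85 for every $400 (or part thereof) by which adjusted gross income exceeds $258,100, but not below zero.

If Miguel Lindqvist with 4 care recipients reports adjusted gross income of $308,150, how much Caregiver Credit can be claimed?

$9,350

Caregiver Credit: base = 4 × $5,015 = $20,060. income exceeds $258,100 by $50,050, which is 126 full-or-partial $400 increments; reduction = 126 × $85 = $10,710, leaving $9,350.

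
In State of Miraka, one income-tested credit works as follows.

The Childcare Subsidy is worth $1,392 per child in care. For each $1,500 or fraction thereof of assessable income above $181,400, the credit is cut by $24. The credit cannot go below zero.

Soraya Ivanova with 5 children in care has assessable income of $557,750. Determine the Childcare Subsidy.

$936

Childcare Subsidy: base = 5 × $1,392 = $6,960. income exceeds $181,400 by $376,350, which is 251 full-or-partial $1,500 increments; reduction = 251 × $24 = $6,024, leaving $936.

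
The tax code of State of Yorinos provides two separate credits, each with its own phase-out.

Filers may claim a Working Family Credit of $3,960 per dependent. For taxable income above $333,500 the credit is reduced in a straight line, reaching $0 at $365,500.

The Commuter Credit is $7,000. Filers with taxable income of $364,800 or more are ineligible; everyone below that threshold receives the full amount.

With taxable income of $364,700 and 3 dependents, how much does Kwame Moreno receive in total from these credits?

$7,297

Working Family Credit: base = 3 × $3,960 = $11,880. $364,700 is $31,200 into a $32,000 phase-out range, leaving 800/32,000 of the credit: $11,880 × 800/32,000 = $297.
Commuter Credit: $364,700 is below the $364,800 cutoff, so the full $7,000 applies.
Total: $297 + $7,000 = $7,297.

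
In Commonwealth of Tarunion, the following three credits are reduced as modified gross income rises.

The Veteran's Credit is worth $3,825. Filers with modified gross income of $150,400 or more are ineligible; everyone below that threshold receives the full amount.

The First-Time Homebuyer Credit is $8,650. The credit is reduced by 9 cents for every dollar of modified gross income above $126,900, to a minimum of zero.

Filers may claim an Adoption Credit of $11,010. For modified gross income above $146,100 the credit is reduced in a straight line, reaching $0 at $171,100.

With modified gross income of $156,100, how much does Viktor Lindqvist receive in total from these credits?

$12,628

Veteran's Credit: $156,100 meets or exceeds the $150,400 cutoff, so the credit is $0.
First-Time Homebuyer Credit: 9% of the $29,200 excess over $126,900 is $2,628; credit = $8,650 − $2,628 = $6,022.
Adoption Credit: $156,100 is $10,000 into a $25,000 phase-out range, leaving 15,000/25,000 of the credit: $11,010 × 15,000/25,000 = $6,606.
Total: $0 + $6,022 + $6,606 = $12,628.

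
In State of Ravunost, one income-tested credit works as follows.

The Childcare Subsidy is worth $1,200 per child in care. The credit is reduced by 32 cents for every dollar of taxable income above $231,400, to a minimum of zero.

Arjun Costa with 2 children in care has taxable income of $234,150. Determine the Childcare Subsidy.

Childcare Subsidy: base = 2 × $1,200 = $2,400. 32% of the $2,750 excess over $231,400 is $880; credit = $2,400 − $880 = $1,520.

$1,520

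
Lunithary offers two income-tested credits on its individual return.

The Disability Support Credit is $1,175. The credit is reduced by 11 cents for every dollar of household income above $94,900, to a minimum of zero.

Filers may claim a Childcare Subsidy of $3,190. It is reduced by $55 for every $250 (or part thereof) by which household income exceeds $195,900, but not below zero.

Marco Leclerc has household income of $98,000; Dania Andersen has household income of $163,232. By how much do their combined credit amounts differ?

Marco ($98,000): Disability Support Credit: 11% of the $3,100 excess over $94,900 is $341; credit = $1,175 − $341 = $834. Childcare Subsidy: $98,000 is at or below the $195,900 threshold, so the full $3,190 applies. total $834 + $3,190 = $4,024
Dania ($163,232): Disability Support Credit: 11% of the $68,332 excess over $94,900 is $7,516.52 ≥ base, so the credit is $0. Childcare Subsidy: $163,232 is at or below the $195,900 threshold, so the full $3,190 applies. total $0 + $3,190 = $3,190
Difference: |$4,024 − $3,190| = $834.

$834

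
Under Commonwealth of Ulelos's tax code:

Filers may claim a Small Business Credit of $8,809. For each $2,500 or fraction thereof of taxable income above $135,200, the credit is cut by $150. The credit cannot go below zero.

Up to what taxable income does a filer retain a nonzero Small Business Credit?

After 58 increments the reduction is 58 × $150 = $8,700, leaving $109; one more increment wipes it out. Increment 58 ends at excess 58 × $2,500 = $145,000, so the highest qualifying income is $135,200 + $145,000 = $280,200.

$280,200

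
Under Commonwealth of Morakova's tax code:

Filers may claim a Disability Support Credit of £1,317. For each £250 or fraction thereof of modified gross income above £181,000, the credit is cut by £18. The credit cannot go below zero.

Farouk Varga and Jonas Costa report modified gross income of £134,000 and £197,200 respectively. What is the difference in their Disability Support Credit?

Farouk (£134,000): Disability Support Credit: £134,000 is at or below the £181,000 threshold, so the full £1,317 applies.
Jonas (£197,200): Disability Support Credit: income exceeds £181,000 by £16,200, which is 65 full-or-partial £250 increments; reduction = 65 × £18 = £1,170, leaving £147.
Difference: |£1,317 − £147| = £1,170.

£1,170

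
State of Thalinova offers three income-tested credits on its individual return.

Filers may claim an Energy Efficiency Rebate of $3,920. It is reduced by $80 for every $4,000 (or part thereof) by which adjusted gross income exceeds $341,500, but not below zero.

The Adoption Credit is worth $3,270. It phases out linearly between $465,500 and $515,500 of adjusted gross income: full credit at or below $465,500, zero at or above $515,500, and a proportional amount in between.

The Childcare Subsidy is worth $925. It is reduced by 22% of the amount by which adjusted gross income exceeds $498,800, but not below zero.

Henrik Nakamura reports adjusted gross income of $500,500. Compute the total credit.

Energy Efficiency Rebate: income exceeds $341,500 by $159,000, which is 40 full-or-partial $4,000 increments; reduction = 40 × $80 = $3,200, leaving $720.
Adoption Credit: $500,500 is $35,000 into a $50,000 phase-out range, leaving 15,000/50,000 of the credit: $3,270 × 15,000/50,000 = $981.
Childcare Subsidy: 22% of the $1,700 excess over $498,800 is $374; credit = $925 − $374 = $551.
Total: $720 + $981 + $551 = $2,252.

$2,252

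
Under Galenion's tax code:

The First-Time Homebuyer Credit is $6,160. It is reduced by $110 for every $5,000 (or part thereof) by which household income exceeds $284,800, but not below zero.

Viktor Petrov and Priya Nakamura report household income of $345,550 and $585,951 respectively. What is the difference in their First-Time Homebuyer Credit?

$4,730

Viktor ($345,550): First-Time Homebuyer Credit: income exceeds $284,800 by $60,750, which is 13 full-or-partial $5,000 increments; reduction = 13 × $110 = $1,430, leaving $4,730.
Priya ($585,951): First-Time Homebuyer Credit: income exceeds $284,800 by $301,151 → 61 increments × $110 = $6,710 ≥ base, so the credit is $0.
Difference: |$4,730 − $0| = $4,730.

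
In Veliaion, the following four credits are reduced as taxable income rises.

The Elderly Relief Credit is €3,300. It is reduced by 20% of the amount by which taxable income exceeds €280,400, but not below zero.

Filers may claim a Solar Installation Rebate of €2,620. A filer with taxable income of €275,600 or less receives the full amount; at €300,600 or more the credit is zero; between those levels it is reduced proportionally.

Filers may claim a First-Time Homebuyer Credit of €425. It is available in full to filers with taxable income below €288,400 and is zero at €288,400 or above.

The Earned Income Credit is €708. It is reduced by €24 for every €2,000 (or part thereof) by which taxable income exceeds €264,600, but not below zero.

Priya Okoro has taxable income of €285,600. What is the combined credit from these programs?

Elderly Relief Credit: 20% of the €5,200 excess over €280,400 is €1,040; credit = €3,300 − €1,040 = €2,260.
Solar Installation Rebate: €285,600 is €10,000 into a €25,000 phase-out range, leaving 15,000/25,000 of the credit: €2,620 × 15,000/25,000 = €1,572.
First-Time Homebuyer Credit: €285,600 is below the €288,400 cutoff, so the full €425 applies.
Earned Income Credit: income exceeds €264,600 by €21,000, which is 11 full-or-partial €2,000 increments; reduction = 11 × €24 = €264, leaving €444.
Total: €2,260 + €1,572 + €425 + €444 = €4,701.

€4,701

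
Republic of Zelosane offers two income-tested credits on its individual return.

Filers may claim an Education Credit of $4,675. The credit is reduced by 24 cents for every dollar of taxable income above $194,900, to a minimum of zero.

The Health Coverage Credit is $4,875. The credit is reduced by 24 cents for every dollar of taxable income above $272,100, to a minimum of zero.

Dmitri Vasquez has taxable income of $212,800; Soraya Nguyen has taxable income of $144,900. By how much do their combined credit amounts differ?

Dmitri ($212,800): Education Credit: 24% of the $17,900 excess over $194,900 is $4,296; credit = $4,675 − $4,296 = $379. Health Coverage Credit: $212,800 is at or below the $272,100 threshold, so the full $4,875 applies. total $379 + $4,875 = $5,254
Soraya ($144,900): Education Credit: $144,900 is at or below the $194,900 threshold, so the full $4,675 applies. Health Coverage Credit: $144,900 is at or below the $272,100 threshold, so the full $4,875 applies. total $4,675 + $4,875 = $9,550
Difference: |$5,254 − $9,550| = $4,296.

$4,296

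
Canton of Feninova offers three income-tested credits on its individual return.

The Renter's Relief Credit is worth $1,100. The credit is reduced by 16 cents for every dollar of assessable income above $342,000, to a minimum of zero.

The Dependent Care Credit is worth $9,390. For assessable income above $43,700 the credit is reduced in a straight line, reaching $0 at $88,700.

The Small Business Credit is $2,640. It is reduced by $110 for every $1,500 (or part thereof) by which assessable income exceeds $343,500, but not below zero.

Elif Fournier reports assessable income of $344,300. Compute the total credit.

Renter's Relief Credit: 16% of the $2,300 excess over $342,000 is $368; credit = $1,100 − $368 = $732.
Dependent Care Credit: $344,300 is at or above $88,700, so the credit is $0.
Small Business Credit: income exceeds $343,500 by $800, which is 1 full-or-partial $1,500 increment; reduction = 1 × $110 = $110, leaving $2,530.
Total: $732 + $0 + $2,530 = $3,262.

$3,262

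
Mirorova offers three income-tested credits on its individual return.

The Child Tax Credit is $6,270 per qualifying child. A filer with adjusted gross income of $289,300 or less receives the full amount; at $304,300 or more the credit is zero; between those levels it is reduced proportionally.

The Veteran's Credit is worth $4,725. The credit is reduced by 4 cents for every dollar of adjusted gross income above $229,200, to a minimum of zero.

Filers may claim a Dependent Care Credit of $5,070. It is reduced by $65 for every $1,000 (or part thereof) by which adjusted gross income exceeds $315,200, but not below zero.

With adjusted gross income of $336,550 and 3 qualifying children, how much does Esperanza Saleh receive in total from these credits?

Child Tax Credit: base = 3 × $6,270 = $18,810. $336,550 is at or above $304,300, so the credit is $0.
Veteran's Credit: 4% of the $107,350 excess over $229,200 is $4,294; credit = $4,725 − $4,294 = $431.
Dependent Care Credit: income exceeds $315,200 by $21,350, which is 22 full-or-partial $1,000 increments; reduction = 22 × $65 = $1,430, leaving $3,640.
Total: $0 + $431 + $3,640 = $4,071.

$4,071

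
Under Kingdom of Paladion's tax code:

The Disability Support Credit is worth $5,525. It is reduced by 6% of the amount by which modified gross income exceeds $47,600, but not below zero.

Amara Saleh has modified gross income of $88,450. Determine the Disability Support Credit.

$3,074

Disability Support Credit: 6% of the $40,850 excess over $47,600 is $2,451; credit = $5,525 − $2,451 = $3,074.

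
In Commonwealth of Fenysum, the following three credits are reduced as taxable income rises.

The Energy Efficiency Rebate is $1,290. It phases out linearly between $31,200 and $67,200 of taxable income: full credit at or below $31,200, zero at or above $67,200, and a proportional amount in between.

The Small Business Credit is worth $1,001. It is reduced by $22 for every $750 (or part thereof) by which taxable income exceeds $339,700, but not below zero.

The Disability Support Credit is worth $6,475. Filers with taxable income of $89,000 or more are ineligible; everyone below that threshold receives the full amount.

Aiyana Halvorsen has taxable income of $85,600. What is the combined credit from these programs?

$7,476

Energy Efficiency Rebate: $85,600 is at or above $67,200, so the credit is $0.
Small Business Credit: $85,600 is at or below the $339,700 threshold, so the full $1,001 applies.
Disability Support Credit: $85,600 is below the $89,000 cutoff, so the full $6,475 applies.
Total: $0 + $1,001 + $6,475 = $7,476.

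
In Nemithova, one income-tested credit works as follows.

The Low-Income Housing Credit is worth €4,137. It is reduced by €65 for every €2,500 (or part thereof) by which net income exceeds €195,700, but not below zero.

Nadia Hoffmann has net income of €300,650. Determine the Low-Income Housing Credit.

€1,407

Low-Income Housing Credit: income exceeds €195,700 by €104,950, which is 42 full-or-partial €2,500 increments; reduction = 42 × €65 = €2,730, leaving €1,407.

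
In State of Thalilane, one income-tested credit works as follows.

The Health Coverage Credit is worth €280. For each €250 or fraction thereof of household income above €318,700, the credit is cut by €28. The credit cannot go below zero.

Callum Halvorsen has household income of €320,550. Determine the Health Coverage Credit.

€56

Health Coverage Credit: income exceeds €318,700 by €1,850, which is 8 full-or-partial €250 increments; reduction = 8 × €28 = €224, leaving €56.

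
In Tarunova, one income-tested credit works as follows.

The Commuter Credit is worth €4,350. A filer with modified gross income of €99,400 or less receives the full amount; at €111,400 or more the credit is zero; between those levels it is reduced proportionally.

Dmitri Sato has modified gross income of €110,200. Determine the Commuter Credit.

€435

Commuter Credit: €110,200 is €10,800 into a €12,000 phase-out range, leaving 1,200/12,000 of the credit: €4,350 × 1,200/12,000 = €435.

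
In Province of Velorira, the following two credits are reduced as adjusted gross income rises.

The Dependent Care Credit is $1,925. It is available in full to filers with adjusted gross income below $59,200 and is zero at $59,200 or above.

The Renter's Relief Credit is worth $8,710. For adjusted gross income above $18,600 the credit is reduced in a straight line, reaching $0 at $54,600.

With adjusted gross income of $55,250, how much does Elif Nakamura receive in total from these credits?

Dependent Care Credit: $55,250 is below the $59,200 cutoff, so the full $1,925 applies.
Renter's Relief Credit: $55,250 is at or above $54,600, so the credit is $0.
Total: $1,925 + $0 = $1,925.

$1,925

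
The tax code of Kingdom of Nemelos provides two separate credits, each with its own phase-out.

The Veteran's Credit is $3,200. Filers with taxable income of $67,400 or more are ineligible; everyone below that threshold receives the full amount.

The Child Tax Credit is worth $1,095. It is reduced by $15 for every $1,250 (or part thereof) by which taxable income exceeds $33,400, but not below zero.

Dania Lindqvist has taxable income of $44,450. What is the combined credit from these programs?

Veteran's Credit: $44,450 is below the $67,400 cutoff, so the full $3,200 applies.
Child Tax Credit: income exceeds $33,400 by $11,050, which is 9 full-or-partial $1,250 increments; reduction = 9 × $15 = $135, leaving $960.
Total: $3,200 + $960 = $4,160.

$4,160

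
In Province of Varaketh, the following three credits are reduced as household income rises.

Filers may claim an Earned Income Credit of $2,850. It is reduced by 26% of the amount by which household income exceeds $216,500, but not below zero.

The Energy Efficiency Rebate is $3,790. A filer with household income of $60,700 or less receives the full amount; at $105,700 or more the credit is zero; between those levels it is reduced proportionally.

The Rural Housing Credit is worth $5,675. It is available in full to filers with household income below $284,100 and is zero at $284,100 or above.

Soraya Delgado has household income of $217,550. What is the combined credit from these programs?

Earned Income Credit: 26% of the $1,050 excess over $216,500 is $273; credit = $2,850 − $273 = $2,577.
Energy Efficiency Rebate: $217,550 is at or above $105,700, so the credit is $0.
Rural Housing Credit: $217,550 is below the $284,100 cutoff, so the full $5,675 applies.
Total: $2,577 + $0 + $5,675 = $8,252.

$8,252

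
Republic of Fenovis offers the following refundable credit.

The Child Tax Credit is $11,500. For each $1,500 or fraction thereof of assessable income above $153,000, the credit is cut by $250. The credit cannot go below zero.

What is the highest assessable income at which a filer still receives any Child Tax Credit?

$220,500

After 45 increments the reduction is 45 × $250 = $11,250, leaving $250; one more increment wipes it out. Increment 45 ends at excess 45 × $1,500 = $67,500, so the highest qualifying income is $153,000 + $67,500 = $220,500.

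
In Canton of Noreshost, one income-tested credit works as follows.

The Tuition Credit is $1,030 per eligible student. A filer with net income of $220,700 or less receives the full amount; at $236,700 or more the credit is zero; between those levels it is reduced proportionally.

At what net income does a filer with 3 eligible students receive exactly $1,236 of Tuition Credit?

$230,300

Full credit = 3 × $1,030 = $3,090.
$1,236 is 1,236/3,090 of the full $3,090, so 1,854/3,090 of the $16,000 range has been used: income = $220,700 + $16,000 × 1,854/3,090 = $230,300.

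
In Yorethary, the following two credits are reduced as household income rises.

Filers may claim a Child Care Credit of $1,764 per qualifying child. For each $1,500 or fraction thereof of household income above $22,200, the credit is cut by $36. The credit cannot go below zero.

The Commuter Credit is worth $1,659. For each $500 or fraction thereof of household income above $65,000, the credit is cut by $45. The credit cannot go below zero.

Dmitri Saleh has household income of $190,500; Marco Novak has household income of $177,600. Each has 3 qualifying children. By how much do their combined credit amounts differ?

Dmitri ($190,500): Child Care Credit: base = 3 × $1,764 = $5,292. income exceeds $22,200 by $168,300, which is 113 full-or-partial $1,500 increments; reduction = 113 × $36 = $4,068, leaving $1,224. Commuter Credit: income exceeds $65,000 by $125,500 → 251 increments × $45 = $11,295 ≥ base, so the credit is $0. total $1,224 + $0 = $1,224
Marco ($177,600): Child Care Credit: base = 3 × $1,764 = $5,292. income exceeds $22,200 by $155,400, which is 104 full-or-partial $1,500 increments; reduction = 104 × $36 = $3,744, leaving $1,548. Commuter Credit: income exceeds $65,000 by $112,600 → 226 increments × $45 = $10,170 ≥ base, so the credit is $0. total $1,548 + $0 = $1,548
Difference: |$1,224 − $1,548| = $324.

$324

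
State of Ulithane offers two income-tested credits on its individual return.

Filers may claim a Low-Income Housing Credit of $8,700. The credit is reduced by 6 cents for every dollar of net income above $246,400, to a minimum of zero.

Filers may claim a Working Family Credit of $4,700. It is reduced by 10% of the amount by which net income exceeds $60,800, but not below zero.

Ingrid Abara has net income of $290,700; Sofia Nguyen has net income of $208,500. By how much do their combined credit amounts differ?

$2,658

Ingrid ($290,700): Low-Income Housing Credit: 6% of the $44,300 excess over $246,400 is $2,658; credit = $8,700 − $2,658 = $6,042. Working Family Credit: 10% of the $229,900 excess over $60,800 is $22,990 ≥ base, so the credit is $0. total $6,042 + $0 = $6,042
Sofia ($208,500): Low-Income Housing Credit: $208,500 is at or below the $246,400 threshold, so the full $8,700 applies. Working Family Credit: 10% of the $147,700 excess over $60,800 is $14,770 ≥ base, so the credit is $0. total $8,700 + $0 = $8,700
Difference: |$6,042 − $8,700| = $2,658.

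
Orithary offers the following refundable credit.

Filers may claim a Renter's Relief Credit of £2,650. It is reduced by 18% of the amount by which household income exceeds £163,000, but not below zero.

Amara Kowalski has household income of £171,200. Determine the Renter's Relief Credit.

Renter's Relief Credit: 18% of the £8,200 excess over £163,000 is £1,476; credit = £2,650 − £1,476 = £1,174.

£1,174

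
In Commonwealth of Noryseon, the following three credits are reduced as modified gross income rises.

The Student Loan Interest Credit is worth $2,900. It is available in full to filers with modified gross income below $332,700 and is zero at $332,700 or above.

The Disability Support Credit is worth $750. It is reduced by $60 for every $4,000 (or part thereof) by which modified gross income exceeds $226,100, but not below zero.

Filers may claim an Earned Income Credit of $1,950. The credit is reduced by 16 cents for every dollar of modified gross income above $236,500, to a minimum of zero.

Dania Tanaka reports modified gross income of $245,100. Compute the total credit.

$3,924

Student Loan Interest Credit: $245,100 is below the $332,700 cutoff, so the full $2,900 applies.
Disability Support Credit: income exceeds $226,100 by $19,000, which is 5 full-or-partial $4,000 increments; reduction = 5 × $60 = $300, leaving $450.
Earned Income Credit: 16% of the $8,600 excess over $236,500 is $1,376; credit = $1,950 − $1,376 = $574.
Total: $2,900 + $450 + $574 = $3,924.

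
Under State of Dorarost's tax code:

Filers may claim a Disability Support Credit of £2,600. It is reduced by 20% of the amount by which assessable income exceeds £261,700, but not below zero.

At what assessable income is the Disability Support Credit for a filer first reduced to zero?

£274,700

The credit falls by 20% of each pound above £261,700, so it reaches zero when the excess is £2,600 / 20% = £13,000: income = £261,700 + £13,000 = £274,700.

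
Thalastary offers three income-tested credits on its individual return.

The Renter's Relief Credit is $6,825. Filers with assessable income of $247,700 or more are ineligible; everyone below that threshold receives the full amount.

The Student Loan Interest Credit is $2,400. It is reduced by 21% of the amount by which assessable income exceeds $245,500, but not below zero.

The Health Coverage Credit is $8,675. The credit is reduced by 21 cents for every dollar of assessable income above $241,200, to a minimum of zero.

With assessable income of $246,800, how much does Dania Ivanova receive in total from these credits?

Renter's Relief Credit: $246,800 is below the $247,700 cutoff, so the full $6,825 applies.
Student Loan Interest Credit: 21% of the $1,300 excess over $245,500 is $273; credit = $2,400 − $273 = $2,127.
Health Coverage Credit: 21% of the $5,600 excess over $241,200 is $1,176; credit = $8,675 − $1,176 = $7,499.
Total: $6,825 + $2,127 + $7,499 = $16,451.

$16,451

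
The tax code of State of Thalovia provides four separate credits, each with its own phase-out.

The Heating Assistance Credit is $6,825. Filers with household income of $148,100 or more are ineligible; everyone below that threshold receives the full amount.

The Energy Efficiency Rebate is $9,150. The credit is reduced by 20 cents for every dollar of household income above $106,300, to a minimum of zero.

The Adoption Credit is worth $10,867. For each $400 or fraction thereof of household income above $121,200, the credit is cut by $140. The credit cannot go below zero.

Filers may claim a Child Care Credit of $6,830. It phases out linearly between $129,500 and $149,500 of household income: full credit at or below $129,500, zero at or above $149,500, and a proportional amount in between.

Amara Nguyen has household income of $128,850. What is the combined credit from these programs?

$26,362

Heating Assistance Credit: $128,850 is below the $148,100 cutoff, so the full $6,825 applies.
Energy Efficiency Rebate: 20% of the $22,550 excess over $106,300 is $4,510; credit = $9,150 − $4,510 = $4,640.
Adoption Credit: income exceeds $121,200 by $7,650, which is 20 full-or-partial $400 increments; reduction = 20 × $140 = $2,800, leaving $8,067.
Child Care Credit: $128,850 is at or below the $129,500 threshold, so the full $6,830 applies.
Total: $6,825 + $4,640 + $8,067 + $6,830 = $26,362.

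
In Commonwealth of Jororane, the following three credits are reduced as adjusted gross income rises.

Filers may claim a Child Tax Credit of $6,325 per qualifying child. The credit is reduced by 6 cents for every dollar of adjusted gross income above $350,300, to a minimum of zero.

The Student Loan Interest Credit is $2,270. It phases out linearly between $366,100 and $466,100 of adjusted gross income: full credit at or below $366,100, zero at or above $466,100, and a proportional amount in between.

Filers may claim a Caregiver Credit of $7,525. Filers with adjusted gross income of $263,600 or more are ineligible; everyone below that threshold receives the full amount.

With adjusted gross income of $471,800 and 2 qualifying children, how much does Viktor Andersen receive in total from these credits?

$5,360

Child Tax Credit: base = 2 × $6,325 = $12,650. 6% of the $121,500 excess over $350,300 is $7,290; credit = $12,650 − $7,290 = $5,360.
Student Loan Interest Credit: $471,800 is at or above $466,100, so the credit is $0.
Caregiver Credit: $471,800 meets or exceeds the $263,600 cutoff, so the credit is $0.
Total: $5,360 + $0 + $0 = $5,360.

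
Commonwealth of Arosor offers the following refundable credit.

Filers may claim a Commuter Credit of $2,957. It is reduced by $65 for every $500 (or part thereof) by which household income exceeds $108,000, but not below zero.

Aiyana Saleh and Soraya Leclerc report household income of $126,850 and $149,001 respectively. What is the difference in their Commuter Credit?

Aiyana ($126,850): Commuter Credit: income exceeds $108,000 by $18,850, which is 38 full-or-partial $500 increments; reduction = 38 × $65 = $2,470, leaving $487.
Soraya ($149,001): Commuter Credit: income exceeds $108,000 by $41,001 → 83 increments × $65 = $5,395 ≥ base, so the credit is $0.
Difference: |$487 − $0| = $487.

$487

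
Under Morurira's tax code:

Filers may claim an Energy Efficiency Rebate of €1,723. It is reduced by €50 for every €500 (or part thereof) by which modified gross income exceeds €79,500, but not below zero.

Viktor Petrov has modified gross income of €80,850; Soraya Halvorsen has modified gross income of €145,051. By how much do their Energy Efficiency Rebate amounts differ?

Viktor (€80,850): Energy Efficiency Rebate: income exceeds €79,500 by €1,350, which is 3 full-or-partial €500 increments; reduction = 3 × €50 = €150, leaving €1,573.
Soraya (€145,051): Energy Efficiency Rebate: income exceeds €79,500 by €65,551 → 132 increments × €50 = €6,600 ≥ base, so the credit is €0.
Difference: |€1,573 − €0| = €1,573.

€1,573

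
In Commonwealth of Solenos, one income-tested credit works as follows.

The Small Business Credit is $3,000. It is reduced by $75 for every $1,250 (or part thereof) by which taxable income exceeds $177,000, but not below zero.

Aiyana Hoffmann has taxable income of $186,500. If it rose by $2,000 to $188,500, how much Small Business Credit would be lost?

$150

At $186,500 — income exceeds $177,000 by $9,500, which is 8 full-or-partial $1,250 increments; reduction = 8 × $75 = $600, leaving $2,400.
At $188,500 — income exceeds $177,000 by $11,500, which is 10 full-or-partial $1,250 increments; reduction = 10 × $75 = $750, leaving $2,250.
Lost: $2,400 − $2,250 = $150.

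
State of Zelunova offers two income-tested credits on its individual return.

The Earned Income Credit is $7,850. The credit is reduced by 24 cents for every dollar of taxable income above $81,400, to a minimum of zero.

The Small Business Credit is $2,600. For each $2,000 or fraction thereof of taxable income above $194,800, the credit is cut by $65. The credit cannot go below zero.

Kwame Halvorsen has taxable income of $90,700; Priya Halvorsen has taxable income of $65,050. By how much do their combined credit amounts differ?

$2,232

Kwame ($90,700): Earned Income Credit: 24% of the $9,300 excess over $81,400 is $2,232; credit = $7,850 − $2,232 = $5,618. Small Business Credit: $90,700 is at or below the $194,800 threshold, so the full $2,600 applies. total $5,618 + $2,600 = $8,218
Priya ($65,050): Earned Income Credit: $65,050 is at or below the $81,400 threshold, so the full $7,850 applies. Small Business Credit: $65,050 is at or below the $194,800 threshold, so the full $2,600 applies. total $7,850 + $2,600 = $10,450
Difference: |$8,218 − $10,450| = $2,232.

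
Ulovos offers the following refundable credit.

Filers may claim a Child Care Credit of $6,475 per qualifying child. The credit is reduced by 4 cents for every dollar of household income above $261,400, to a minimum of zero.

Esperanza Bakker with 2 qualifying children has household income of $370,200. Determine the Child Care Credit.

Child Care Credit: base = 2 × $6,475 = $12,950. 4% of the $108,800 excess over $261,400 is $4,352; credit = $12,950 − $4,352 = $8,598.

$8,598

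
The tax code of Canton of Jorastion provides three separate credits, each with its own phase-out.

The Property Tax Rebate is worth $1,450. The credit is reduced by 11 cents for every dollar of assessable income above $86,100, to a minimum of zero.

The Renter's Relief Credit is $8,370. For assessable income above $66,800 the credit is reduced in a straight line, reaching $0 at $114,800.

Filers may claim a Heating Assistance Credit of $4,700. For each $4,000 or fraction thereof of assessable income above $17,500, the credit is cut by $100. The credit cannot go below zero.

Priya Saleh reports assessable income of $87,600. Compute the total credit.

Property Tax Rebate: 11% of the $1,500 excess over $86,100 is $165; credit = $1,450 − $165 = $1,285.
Renter's Relief Credit: $87,600 is $20,800 into a $48,000 phase-out range, leaving 27,200/48,000 of the credit: $8,370 × 27,200/48,000 = $4,743.
Heating Assistance Credit: income exceeds $17,500 by $70,100, which is 18 full-or-partial $4,000 increments; reduction = 18 × $100 = $1,800, leaving $2,900.
Total: $1,285 + $4,743 + $2,900 = $8,928.

$8,928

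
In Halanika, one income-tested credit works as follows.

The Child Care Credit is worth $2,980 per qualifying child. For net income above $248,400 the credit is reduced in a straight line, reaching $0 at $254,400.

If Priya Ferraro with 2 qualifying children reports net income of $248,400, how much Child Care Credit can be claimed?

Child Care Credit: base = 2 × $2,980 = $5,960. $248,400 is at or below the $248,400 threshold, so the full $5,960 applies.

$5,960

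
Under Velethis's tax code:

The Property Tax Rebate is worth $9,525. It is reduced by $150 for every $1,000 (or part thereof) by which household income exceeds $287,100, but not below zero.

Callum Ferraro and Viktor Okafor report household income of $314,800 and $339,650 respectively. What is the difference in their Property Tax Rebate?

Callum ($314,800): Property Tax Rebate: income exceeds $287,100 by $27,700, which is 28 full-or-partial $1,000 increments; reduction = 28 × $150 = $4,200, leaving $5,325.
Viktor ($339,650): Property Tax Rebate: income exceeds $287,100 by $52,550, which is 53 full-or-partial $1,000 increments; reduction = 53 × $150 = $7,950, leaving $1,575.
Difference: |$5,325 − $1,575| = $3,750.

$3,750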